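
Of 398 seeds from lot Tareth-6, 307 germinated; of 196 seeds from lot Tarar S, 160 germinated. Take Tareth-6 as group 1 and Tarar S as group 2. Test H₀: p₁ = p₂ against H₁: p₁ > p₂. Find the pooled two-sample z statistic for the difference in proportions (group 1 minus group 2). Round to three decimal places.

z = -1.257

p̂₁ = 307/398 = 0.77136, p̂₂ = 160/196 = 0.81633.
Pooled p̂ = (307+160)/(398+196) = 467/594 = 0.78620.
SE = √(p̂(1−p̂)(1/n₁+1/n₂)) = √(0.78620·0.21380·0.0076146) = √(0.00127996) = 0.03578.
z = (0.77136 − 0.81633)/0.03578 = -0.04497/0.03578 = -1.257.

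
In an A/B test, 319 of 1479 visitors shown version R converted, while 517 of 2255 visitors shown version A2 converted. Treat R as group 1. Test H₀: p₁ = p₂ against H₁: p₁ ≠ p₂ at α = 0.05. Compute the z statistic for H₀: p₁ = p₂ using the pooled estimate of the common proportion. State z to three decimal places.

p̂₁ = 319/1479 = 0.215686, p̂₂ = 517/2255 = 0.229268.
Pooled p̂ = (319+517)/(1479+2255) = 836/3734 = 0.223889.
SE = √(p̂(1−p̂)(1/n₁+1/n₂)) = √(0.223889·0.776111·0.00111959) = √(0.000194543) = 0.013948.
z = (0.215686 − 0.229268)/0.013948 = -0.013582/0.013948 = -0.974.
p-value = 2·P(Z > 0.974) ≈ 0.3302. With α = 0.05, fail to reject H₀.

z = -0.974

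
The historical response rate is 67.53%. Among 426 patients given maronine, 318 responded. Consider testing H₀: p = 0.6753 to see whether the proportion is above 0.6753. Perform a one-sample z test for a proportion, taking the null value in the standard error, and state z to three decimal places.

p̂ = 318/426 ≈ 0.74648.
Under H₀, SE = √(0.6753·0.3247/426) = √(0.000514718) = 0.02269.
z = (0.74648 − 0.6753)/0.02269 = 0.07118/0.02269 = 3.137.

z = 3.137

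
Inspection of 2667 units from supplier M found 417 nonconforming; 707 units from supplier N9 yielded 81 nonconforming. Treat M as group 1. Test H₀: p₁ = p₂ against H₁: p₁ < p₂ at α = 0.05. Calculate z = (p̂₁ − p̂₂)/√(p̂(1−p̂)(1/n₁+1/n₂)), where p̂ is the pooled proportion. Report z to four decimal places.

z = 2.7850

p̂₁ = 417/2667 ≈ 0.156355, p̂₂ = 81/707 ≈ 0.114569.
Pooled p̂ = (417+81)/(2667+707) = 498/3374 = 0.147599.
SE = √(0.125814 × 0.00178938) = 0.015004.
z = (0.156355 − 0.114569)/0.015004 = 0.041786/0.015004 = 2.7850.
p-value = P(Z < 2.785) ≈ 0.9973; since p > α = 0.05, fail to reject H₀.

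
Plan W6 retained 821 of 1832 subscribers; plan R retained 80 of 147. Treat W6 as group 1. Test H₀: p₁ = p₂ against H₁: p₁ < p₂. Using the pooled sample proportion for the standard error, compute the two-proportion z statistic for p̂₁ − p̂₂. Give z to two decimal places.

z = -2.25

p̂₁ = 821/1832 ≈ 0.4481, p̂₂ = 80/147 ≈ 0.5442.
Pooled p̂ = (821+80)/(1832+147) = 901/1979 = 0.4553.
SE = √(p̂(1−p̂)(1/n₁+1/n₂)) = √(0.4553·0.5447·0.00734857) = √(0.00182245) = 0.0427.
z = (0.4481 − 0.5442)/0.0427 = -0.0961/0.0427 = -2.25.
p-value = P(Z < -2.250) ≈ 0.0122.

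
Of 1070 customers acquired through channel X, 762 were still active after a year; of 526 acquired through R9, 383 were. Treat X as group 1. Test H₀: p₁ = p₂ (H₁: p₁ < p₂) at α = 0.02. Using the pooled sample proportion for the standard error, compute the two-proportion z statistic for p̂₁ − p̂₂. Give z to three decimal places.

z = -0.667

p̂₁ = 762/1070 ≈ 0.71215, p̂₂ = 383/526 ≈ 0.72814.
Pooled p̂ = (762+383)/(1070+526) = 1145/1596 = 0.71742.
SE = √(0.202729 × 0.00283572) = 0.02398.
z = (0.71215 − 0.72814)/0.02398 = -0.01599/0.02398 = -0.667.
p-value = P(Z < -0.667) ≈ 0.2525; since p > α = 0.02, fail to reject H₀.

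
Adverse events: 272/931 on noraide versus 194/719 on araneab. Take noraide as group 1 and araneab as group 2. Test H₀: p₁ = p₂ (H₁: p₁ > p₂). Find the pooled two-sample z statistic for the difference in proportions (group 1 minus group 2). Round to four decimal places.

p̂₁ = 272/931 ≈ 0.292159, p̂₂ = 194/719 ≈ 0.269819.
Pooled p̂ = (272+194)/(931+719) = 466/1650 = 0.282424.
SE = √(p̂(1−p̂)(1/n₁+1/n₂)) = √(0.282424·0.717576·0.00246493) = √(0.000499546) = 0.022351.
z = (0.292159 − 0.269819)/0.022351 = 0.022340/0.022351 = 0.9995.
p-value = P(Z > 1.000) ≈ 0.1588.

z = 0.9995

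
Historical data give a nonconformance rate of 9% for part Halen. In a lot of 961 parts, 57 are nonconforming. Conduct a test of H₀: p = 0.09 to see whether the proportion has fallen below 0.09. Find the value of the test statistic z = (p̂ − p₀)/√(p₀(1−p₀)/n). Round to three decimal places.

z = -3.324

p̂ = 57/961 ≈ 0.059313.
Standard error under H₀: √(0.09×0.91/961) = 0.009232.
z = (0.059313 − 0.09)/0.009232 = -0.030687/0.009232 = -3.324.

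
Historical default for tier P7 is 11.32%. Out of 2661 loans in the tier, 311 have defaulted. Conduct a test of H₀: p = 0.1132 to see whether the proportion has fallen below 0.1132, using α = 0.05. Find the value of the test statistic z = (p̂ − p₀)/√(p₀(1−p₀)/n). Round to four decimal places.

p̂ = 311/2661 = 0.1168734.
Under H₀, SE = √(0.1132·0.8868/2661) = √(3.77248e-05) = 0.0061421.
z = (0.1168734 − 0.1132)/0.0061421 = 0.0036734/0.0061421 = 0.5981.
p-value = P(Z < 0.598) ≈ 0.7251; since p > α = 0.05, fail to reject H₀.

z = 0.5981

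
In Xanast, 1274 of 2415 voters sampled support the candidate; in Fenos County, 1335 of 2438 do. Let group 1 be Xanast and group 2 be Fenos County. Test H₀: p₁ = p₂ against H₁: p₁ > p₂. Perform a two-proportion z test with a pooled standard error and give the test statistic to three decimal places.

z = -1.400

p̂₁ = 1274/2415 = 0.52754, p̂₂ = 1335/2438 = 0.54758.
Pooled p̂ = (1274+1335)/(2415+2438) = 2609/4853 = 0.53761.
SE = √(p̂(1−p̂)(1/n₁+1/n₂)) = √(0.53761·0.46239·0.000824251) = √(0.000204897) = 0.01431.
z = (0.52754 − 0.54758)/0.01431 = -0.02004/0.01431 = -1.400.
p-value = P(Z > -1.400) ≈ 0.9193.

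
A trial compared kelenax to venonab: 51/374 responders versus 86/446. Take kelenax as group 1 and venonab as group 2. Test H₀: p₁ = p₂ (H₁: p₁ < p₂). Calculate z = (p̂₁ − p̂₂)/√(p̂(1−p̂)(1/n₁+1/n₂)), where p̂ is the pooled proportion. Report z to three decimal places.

p̂₁ = 51/374 ≈ 0.13636, p̂₂ = 86/446 ≈ 0.19283.
Pooled p̂ = (51+86)/(374+446) = 137/820 = 0.16707.
SE = √(0.13916 × 0.00491595) = 0.02616.
z = (0.13636 − 0.19283)/0.02616 = -0.05647/0.02616 = -2.159.
p-value = P(Z < -2.159) ≈ 0.0154.

z = -2.159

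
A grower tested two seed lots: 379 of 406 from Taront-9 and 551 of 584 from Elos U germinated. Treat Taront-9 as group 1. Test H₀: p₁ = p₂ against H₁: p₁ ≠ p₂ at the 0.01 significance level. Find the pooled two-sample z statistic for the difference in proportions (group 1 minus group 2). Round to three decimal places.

z = -0.648

p̂₁ = 379/406 ≈ 0.93350, p̂₂ = 551/584 ≈ 0.94349.
Pooled p̂ = (379+551)/(406+584) = 930/990 = 0.93939.
SE = √(0.056933 × 0.00417538) = 0.01542.
z = (0.93350 − 0.94349)/0.01542 = -0.00999/0.01542 = -0.648.
Two-sided p-value ≈ 2·Φ(−0.648) = 0.5168, so at α = 0.01 we fail to reject H₀.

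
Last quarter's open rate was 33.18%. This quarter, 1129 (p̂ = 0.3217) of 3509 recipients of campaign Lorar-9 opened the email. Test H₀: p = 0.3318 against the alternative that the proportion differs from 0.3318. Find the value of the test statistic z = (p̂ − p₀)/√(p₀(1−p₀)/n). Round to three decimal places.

p̂ = 1129/3509 ≈ 0.32174.
SE = √(p₀(1−p₀)/n) = √(0.22171/3509) = 0.00795.
z = (0.32174 − 0.3318)/0.00795 = -0.01006/0.00795 = -1.265.

z = -1.265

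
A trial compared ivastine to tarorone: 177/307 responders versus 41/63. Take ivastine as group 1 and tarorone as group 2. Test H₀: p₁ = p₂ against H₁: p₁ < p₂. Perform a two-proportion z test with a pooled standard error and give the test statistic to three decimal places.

p̂₁ = 177/307 ≈ 0.57655, p̂₂ = 41/63 ≈ 0.65079.
Pooled p̂ = (177+41)/(307+63) = 218/370 = 0.58919.
SE = √(p̂(1−p̂)(1/n₁+1/n₂)) = √(0.58919·0.41081·0.0191303) = √(0.00463041) = 0.06805.
z = (0.57655 − 0.65079)/0.06805 = -0.07424/0.06805 = -1.091.

z = -1.091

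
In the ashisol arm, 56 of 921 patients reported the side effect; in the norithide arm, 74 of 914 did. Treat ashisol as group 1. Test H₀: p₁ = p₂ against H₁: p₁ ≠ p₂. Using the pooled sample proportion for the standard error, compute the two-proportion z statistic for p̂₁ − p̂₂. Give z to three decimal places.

z = -1.683

p̂₁ = 56/921 ≈ 0.06080, p̂₂ = 74/914 ≈ 0.08096.
Pooled p̂ = (56+74)/(921+914) = 130/1835 = 0.07084.
SE = √(p̂(1−p̂)(1/n₁+1/n₂)) = √(0.07084·0.92916·0.00217987) = √(0.000143491) = 0.01198.
z = (0.06080 − 0.08096)/0.01198 = -0.02016/0.01198 = -1.683.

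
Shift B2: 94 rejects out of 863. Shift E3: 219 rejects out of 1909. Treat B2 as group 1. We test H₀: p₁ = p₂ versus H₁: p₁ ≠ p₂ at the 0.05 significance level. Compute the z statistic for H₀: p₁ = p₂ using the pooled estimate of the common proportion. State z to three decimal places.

p̂₁ = 94/863 = 0.10892, p̂₂ = 219/1909 = 0.11472.
Pooled p̂ = (94+219)/(863+1909) = 313/2772 = 0.11291.
SE = √(0.100165 × 0.00168258) = 0.01298.
z = (0.10892 − 0.11472)/0.01298 = -0.00580/0.01298 = -0.447.
Two-sided p-value ≈ 2·Φ(−0.447) = 0.6552. With α = 0.05, fail to reject H₀.

z = -0.447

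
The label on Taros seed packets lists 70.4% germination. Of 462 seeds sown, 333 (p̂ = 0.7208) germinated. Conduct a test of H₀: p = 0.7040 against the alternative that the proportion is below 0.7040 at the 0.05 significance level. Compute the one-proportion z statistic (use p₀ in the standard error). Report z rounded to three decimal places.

z = 0.790

p̂ = 333/462 = 0.72078.
Standard error under H₀: √(0.704×0.296/462) = 0.02124.
z = (0.72078 − 0.704)/0.02124 = 0.01678/0.02124 = 0.790.
p-value = P(Z < 0.790) ≈ 0.7853. With α = 0.05, fail to reject H₀.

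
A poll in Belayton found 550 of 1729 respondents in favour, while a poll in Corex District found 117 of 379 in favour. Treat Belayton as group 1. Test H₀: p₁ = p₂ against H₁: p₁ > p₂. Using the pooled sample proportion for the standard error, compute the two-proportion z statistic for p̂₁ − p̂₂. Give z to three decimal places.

p̂₁ = 550/1729 ≈ 0.31810, p̂₂ = 117/379 ≈ 0.30871.
Pooled p̂ = (550+117)/(1729+379) = 667/2108 = 0.31641.
SE = √(p̂(1−p̂)(1/n₁+1/n₂)) = √(0.31641·0.68359·0.00321689) = √(0.000695801) = 0.02638.
z = (0.31810 − 0.30871)/0.02638 = 0.00939/0.02638 = 0.356.
p-value = P(Z > 0.356) ≈ 0.3608.

z = 0.356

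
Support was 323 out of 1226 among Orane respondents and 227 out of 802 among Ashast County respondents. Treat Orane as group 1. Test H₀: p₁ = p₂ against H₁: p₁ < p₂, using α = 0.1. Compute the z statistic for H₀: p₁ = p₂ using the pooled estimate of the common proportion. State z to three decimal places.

z = -0.970

p̂₁ = 323/1226 = 0.26346, p̂₂ = 227/802 = 0.28304.
Pooled p̂ = (323+227)/(1226+802) = 550/2028 = 0.27120.
SE = √(p̂(1−p̂)(1/n₁+1/n₂)) = √(0.27120·0.72880·0.00206254) = √(0.000407666) = 0.02019.
z = (0.26346 − 0.28304)/0.02019 = -0.01958/0.02019 = -0.970.
p-value = P(Z < -0.970) ≈ 0.1660. With α = 0.1, fail to reject H₀.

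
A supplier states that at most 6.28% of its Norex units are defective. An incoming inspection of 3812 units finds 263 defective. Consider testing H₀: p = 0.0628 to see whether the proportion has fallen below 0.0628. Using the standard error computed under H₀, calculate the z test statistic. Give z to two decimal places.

p̂ = 263/3812 ≈ 0.06899.
SE = √(p₀(1−p₀)/n) = √(0.058856/3812) = 0.00393.
z = (0.06899 − 0.0628)/0.00393 = 0.00619/0.00393 = 1.58.

z = 1.58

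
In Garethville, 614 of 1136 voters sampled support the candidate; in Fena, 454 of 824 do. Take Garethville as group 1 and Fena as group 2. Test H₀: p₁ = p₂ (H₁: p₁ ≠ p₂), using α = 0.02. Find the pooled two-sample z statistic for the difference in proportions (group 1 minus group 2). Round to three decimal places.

p̂₁ = 614/1136 = 0.54049, p̂₂ = 454/824 = 0.55097.
Pooled p̂ = (614+454)/(1136+824) = 1068/1960 = 0.54490.
SE = √(p̂(1−p̂)(1/n₁+1/n₂)) = √(0.54490·0.45510·0.00209387) = √(0.000519248) = 0.02279.
z = (0.54049 − 0.55097)/0.02279 = -0.01048/0.02279 = -0.460.
p-value = 2·P(Z > 0.460) ≈ 0.6456; since p > α = 0.02, fail to reject H₀.

z = -0.460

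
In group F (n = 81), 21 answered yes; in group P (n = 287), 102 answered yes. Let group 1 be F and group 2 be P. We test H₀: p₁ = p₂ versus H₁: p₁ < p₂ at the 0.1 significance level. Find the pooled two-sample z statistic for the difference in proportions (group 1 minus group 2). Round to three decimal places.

p̂₁ = 21/81 ≈ 0.25926, p̂₂ = 102/287 ≈ 0.35540.
Pooled p̂ = (21+102)/(81+287) = 123/368 = 0.33424.
SE = √(p̂(1−p̂)(1/n₁+1/n₂)) = √(0.33424·0.66576·0.01583) = √(0.00352254) = 0.05935.
z = (0.25926 − 0.35540)/0.05935 = -0.09614/0.05935 = -1.620.
p-value = P(Z < -1.620) ≈ 0.0526; since p < α = 0.1, reject H₀.

z = -1.620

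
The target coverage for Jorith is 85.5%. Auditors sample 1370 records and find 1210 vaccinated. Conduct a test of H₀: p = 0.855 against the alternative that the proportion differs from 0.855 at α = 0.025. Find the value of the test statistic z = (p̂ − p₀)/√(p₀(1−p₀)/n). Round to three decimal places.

z = 2.966

p̂ = 1210/1370 = 0.88321.
Under H₀, SE = √(0.855·0.145/1370) = √(9.04927e-05) = 0.00951.
z = (0.88321 − 0.855)/0.00951 = 0.02821/0.00951 = 2.966.
p-value = 2·P(Z > 2.966) ≈ 0.0030; since p < α = 0.025, reject H₀.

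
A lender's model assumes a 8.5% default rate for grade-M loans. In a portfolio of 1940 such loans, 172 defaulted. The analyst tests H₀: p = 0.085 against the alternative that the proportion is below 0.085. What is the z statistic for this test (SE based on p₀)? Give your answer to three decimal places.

z = 0.578

p̂ = 172/1940 ≈ 0.08866.
SE = √(p₀(1−p₀)/n) = √(0.077775/1940) = 0.00633.
z = (0.08866 − 0.085)/0.00633 = 0.00366/0.00633 = 0.578.
p-value = P(Z < 0.578) ≈ 0.7184.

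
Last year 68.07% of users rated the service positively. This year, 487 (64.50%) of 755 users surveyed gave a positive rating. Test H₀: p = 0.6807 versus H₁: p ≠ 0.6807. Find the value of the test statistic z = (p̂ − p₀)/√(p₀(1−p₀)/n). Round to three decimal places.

p̂ = 487/755 ≈ 0.64503.
SE = √(p₀(1−p₀)/n) = √(0.21735/755) = 0.01697.
z = (0.64503 − 0.6807)/0.01697 = -0.03567/0.01697 = -2.102.

z = -2.102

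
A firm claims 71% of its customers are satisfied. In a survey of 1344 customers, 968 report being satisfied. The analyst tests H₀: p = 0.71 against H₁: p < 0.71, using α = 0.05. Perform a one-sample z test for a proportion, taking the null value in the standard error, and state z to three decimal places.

z = 0.827

p̂ = 968/1344 ≈ 0.72024.
Standard error under H₀: √(0.71×0.29/1344) = 0.01238.
z = (0.72024 − 0.71)/0.01238 = 0.01024/0.01238 = 0.827.
p-value = P(Z < 0.827) ≈ 0.7959, so at α = 0.05 we fail to reject H₀.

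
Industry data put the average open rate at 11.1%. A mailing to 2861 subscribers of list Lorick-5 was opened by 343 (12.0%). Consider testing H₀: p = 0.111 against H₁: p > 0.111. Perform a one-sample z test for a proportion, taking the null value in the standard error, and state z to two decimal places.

z = 1.51

p̂ = 343/2861 ≈ 0.1199.
Standard error under H₀: √(0.111×0.889/2861) = 0.0059.
z = (0.1199 − 0.111)/0.0059 = 0.0089/0.0059 = 1.51.
p-value = P(Z > 1.513) ≈ 0.0651.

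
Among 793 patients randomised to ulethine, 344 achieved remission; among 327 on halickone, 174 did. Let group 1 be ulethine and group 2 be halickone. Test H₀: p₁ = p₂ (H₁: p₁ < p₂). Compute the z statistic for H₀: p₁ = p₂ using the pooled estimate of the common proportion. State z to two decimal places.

p̂₁ = 344/793 ≈ 0.4338, p̂₂ = 174/327 ≈ 0.5321.
Pooled p̂ = (344+174)/(793+327) = 518/1120 = 0.4625.
SE = √(0.248594 × 0.00431914) = 0.0328.
z = (0.4338 − 0.5321)/0.0328 = -0.0983/0.0328 = -3.00.

z = -3.00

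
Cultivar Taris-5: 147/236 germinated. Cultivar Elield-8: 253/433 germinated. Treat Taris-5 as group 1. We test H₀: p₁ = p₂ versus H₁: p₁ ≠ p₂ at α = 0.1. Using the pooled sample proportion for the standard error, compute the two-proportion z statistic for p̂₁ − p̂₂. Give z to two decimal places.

p̂₁ = 147/236 ≈ 0.6229, p̂₂ = 253/433 ≈ 0.5843.
Pooled p̂ = (147+253)/(236+433) = 400/669 = 0.5979.
SE = √(p̂(1−p̂)(1/n₁+1/n₂)) = √(0.5979·0.4021·0.00654676) = √(0.00157393) = 0.0397.
z = (0.6229 − 0.5843)/0.0397 = 0.0386/0.0397 = 0.97.
Two-sided p-value ≈ 2·Φ(−0.973) = 0.3308. With α = 0.1, fail to reject H₀.

z = 0.97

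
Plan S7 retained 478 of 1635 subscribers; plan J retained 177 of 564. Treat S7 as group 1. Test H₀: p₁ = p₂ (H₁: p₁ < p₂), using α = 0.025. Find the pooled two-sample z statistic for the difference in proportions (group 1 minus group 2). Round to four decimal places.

z = -0.9616

p̂₁ = 478/1635 ≈ 0.292355, p̂₂ = 177/564 ≈ 0.313830.
Pooled p̂ = (478+177)/(1635+564) = 655/2199 = 0.297863.
SE = √(0.20914 × 0.00238467) = 0.022332.
z = (0.292355 − 0.313830)/0.022332 = -0.021475/0.022332 = -0.9616.
p-value = P(Z < -0.962) ≈ 0.1681. With α = 0.025, fail to reject H₀.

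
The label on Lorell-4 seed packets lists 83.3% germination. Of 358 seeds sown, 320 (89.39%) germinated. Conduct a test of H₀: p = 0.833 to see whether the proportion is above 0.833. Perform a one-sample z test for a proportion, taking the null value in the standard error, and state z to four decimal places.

p̂ = 320/358 = 0.8938547.
Standard error under H₀: √(0.833×0.167/358) = 0.0197124.
z = (0.8938547 − 0.833)/0.0197124 = 0.0608547/0.0197124 = 3.0871.
p-value = P(Z > 3.087) ≈ 0.0010.

z = 3.0871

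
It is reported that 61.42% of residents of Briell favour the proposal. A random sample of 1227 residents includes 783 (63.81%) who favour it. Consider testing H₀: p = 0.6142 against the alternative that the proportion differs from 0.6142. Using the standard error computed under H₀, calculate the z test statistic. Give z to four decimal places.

p̂ = 783/1227 = 0.638142.
Under H₀, SE = √(0.6142·0.3858/1227) = √(0.00019312) = 0.013897.
z = (0.638142 − 0.6142)/0.013897 = 0.023942/0.013897 = 1.7228.

z = 1.7228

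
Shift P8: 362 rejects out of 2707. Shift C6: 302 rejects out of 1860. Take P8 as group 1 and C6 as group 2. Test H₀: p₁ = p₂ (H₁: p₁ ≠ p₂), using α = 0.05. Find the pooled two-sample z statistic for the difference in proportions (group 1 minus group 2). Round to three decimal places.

z = -2.698

p̂₁ = 362/2707 ≈ 0.133727, p̂₂ = 302/1860 ≈ 0.162366.
Pooled p̂ = (362+302)/(2707+1860) = 664/4567 = 0.145391.
SE = √(p̂(1−p̂)(1/n₁+1/n₂)) = √(0.145391·0.854609·0.000907047) = √(0.000112703) = 0.010616.
z = (0.133727 − 0.162366)/0.010616 = -0.028639/0.010616 = -2.698.
p-value = 2·P(Z > 2.698) ≈ 0.0070; since p < α = 0.05, reject H₀.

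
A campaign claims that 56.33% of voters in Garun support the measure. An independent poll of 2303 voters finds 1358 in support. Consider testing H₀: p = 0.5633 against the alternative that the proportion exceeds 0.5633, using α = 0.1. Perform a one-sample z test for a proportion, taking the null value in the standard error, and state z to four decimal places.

p̂ = 1358/2303 ≈ 0.589666.
Under H₀, SE = √(0.5633·0.4367/2303) = √(0.000106814) = 0.010335.
z = (0.589666 − 0.5633)/0.010335 = 0.026366/0.010335 = 2.5511.
p-value = P(Z > 2.551) ≈ 0.0054, so at α = 0.1 we reject H₀.

z = 2.5511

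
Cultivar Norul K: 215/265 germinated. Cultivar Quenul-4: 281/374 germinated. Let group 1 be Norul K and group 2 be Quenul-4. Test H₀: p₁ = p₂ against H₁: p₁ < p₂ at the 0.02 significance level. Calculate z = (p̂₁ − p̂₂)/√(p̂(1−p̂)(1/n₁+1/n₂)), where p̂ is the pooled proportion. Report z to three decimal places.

z = 1.792

p̂₁ = 215/265 ≈ 0.81132, p̂₂ = 281/374 ≈ 0.75134.
Pooled p̂ = (215+281)/(265+374) = 496/639 = 0.77621.
SE = √(p̂(1−p̂)(1/n₁+1/n₂)) = √(0.77621·0.22379·0.00644738) = √(0.00111995) = 0.03347.
z = (0.81132 − 0.75134)/0.03347 = 0.05998/0.03347 = 1.792.
p-value = P(Z < 1.792) ≈ 0.9635. With α = 0.02, fail to reject H₀.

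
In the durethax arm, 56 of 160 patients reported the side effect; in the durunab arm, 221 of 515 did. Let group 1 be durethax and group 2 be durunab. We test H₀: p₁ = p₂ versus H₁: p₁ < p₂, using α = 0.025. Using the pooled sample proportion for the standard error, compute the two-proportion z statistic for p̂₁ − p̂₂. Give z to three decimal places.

p̂₁ = 56/160 = 0.35000, p̂₂ = 221/515 = 0.42913.
Pooled p̂ = (56+221)/(160+515) = 277/675 = 0.41037.
SE = √(p̂(1−p̂)(1/n₁+1/n₂)) = √(0.41037·0.58963·0.00819175) = √(0.00198213) = 0.04452.
z = (0.35000 − 0.42913)/0.04452 = -0.07913/0.04452 = -1.777.
p-value = P(Z < -1.777) ≈ 0.0378, so at α = 0.025 we fail to reject H₀.

z = -1.777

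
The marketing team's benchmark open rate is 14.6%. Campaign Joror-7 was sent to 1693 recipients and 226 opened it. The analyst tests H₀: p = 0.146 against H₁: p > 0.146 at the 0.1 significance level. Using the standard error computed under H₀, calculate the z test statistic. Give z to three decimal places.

p̂ = 226/1693 = 0.13349.
Standard error under H₀: √(0.146×0.854/1693) = 0.00858.
z = (0.13349 − 0.146)/0.00858 = -0.01251/0.00858 = -1.458.
p-value = P(Z > -1.458) ≈ 0.9275; since p > α = 0.1, fail to reject H₀.

z = -1.458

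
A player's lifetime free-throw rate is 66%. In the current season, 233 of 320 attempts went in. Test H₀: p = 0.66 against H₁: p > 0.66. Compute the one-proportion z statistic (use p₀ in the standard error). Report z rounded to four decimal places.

p̂ = 233/320 = 0.728125.
Under H₀, SE = √(0.66·0.34/320) = √(0.00070125) = 0.026481.
z = (0.728125 − 0.66)/0.026481 = 0.068125/0.026481 = 2.5726.

z = 2.5726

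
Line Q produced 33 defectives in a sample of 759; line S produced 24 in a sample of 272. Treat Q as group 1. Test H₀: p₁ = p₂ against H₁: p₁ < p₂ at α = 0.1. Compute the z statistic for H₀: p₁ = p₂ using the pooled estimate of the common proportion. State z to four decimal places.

p̂₁ = 33/759 = 0.043478, p̂₂ = 24/272 = 0.088235.
Pooled p̂ = (33+24)/(759+272) = 57/1031 = 0.055286.
SE = √(p̂(1−p̂)(1/n₁+1/n₂)) = √(0.055286·0.944714·0.00499399) = √(0.000260834) = 0.016150.
z = (0.043478 − 0.088235)/0.016150 = -0.044757/0.016150 = -2.7713.
p-value = P(Z < -2.771) ≈ 0.0028; since p < α = 0.1, reject H₀.

z = -2.7713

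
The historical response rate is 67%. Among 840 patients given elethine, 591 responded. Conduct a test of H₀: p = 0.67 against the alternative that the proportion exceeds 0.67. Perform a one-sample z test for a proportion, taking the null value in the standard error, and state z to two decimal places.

z = 2.07

p̂ = 591/840 ≈ 0.7036.
Standard error under H₀: √(0.67×0.33/840) = 0.0162.
z = (0.7036 − 0.67)/0.0162 = 0.0336/0.0162 = 2.07.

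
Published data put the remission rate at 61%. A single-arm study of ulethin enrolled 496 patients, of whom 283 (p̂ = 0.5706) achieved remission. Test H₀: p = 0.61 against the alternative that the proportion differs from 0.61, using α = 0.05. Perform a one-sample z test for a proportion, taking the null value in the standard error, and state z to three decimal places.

z = -1.801

p̂ = 283/496 = 0.57056.
Standard error under H₀: √(0.61×0.39/496) = 0.02190.
z = (0.57056 − 0.61)/0.02190 = -0.03944/0.02190 = -1.801.
p-value = 2·P(Z > 1.801) ≈ 0.0718, so at α = 0.05 we fail to reject H₀.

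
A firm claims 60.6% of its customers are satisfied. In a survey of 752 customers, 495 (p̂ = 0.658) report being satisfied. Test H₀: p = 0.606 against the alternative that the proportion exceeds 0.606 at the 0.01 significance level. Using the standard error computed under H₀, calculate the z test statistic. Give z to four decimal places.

p̂ = 495/752 = 0.658245.
Under H₀, SE = √(0.606·0.394/752) = √(0.000317505) = 0.017819.
z = (0.658245 − 0.606)/0.017819 = 0.052245/0.017819 = 2.9320.
p-value = P(Z > 2.932) ≈ 0.0017; since p < α = 0.01, reject H₀.

z = 2.9320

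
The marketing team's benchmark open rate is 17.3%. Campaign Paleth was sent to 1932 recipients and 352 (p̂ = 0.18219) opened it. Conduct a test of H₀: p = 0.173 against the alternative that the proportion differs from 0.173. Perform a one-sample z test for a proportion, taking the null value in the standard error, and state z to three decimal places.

z = 1.068

p̂ = 352/1932 = 0.1821946.
Standard error under H₀: √(0.173×0.827/1932) = 0.0086054.
z = (0.1821946 − 0.173)/0.0086054 = 0.0091946/0.0086054 = 1.068.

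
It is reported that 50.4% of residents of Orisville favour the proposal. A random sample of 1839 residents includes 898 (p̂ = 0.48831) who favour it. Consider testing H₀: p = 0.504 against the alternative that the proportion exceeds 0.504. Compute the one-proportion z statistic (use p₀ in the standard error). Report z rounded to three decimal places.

z = -1.346

p̂ = 898/1839 = 0.48831.
SE = √(p₀(1−p₀)/n) = √(0.24998/1839) = 0.01166.
z = (0.48831 − 0.504)/0.01166 = -0.01569/0.01166 = -1.346.
p-value = P(Z > -1.346) ≈ 0.9108.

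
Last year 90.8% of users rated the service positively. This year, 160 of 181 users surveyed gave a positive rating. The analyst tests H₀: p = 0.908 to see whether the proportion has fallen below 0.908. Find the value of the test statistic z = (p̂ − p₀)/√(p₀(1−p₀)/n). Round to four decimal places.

p̂ = 160/181 ≈ 0.883978.
Standard error under H₀: √(0.908×0.092/181) = 0.021483.
z = (0.883978 − 0.908)/0.021483 = -0.024022/0.021483 = -1.1182.
p-value = P(Z < -1.118) ≈ 0.1317.

z = -1.1182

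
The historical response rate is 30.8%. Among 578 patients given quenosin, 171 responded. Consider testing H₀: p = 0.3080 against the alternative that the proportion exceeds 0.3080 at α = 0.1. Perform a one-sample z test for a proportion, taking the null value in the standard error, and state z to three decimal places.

p̂ = 171/578 ≈ 0.29585.
Standard error under H₀: √(0.308×0.692/578) = 0.01920.
z = (0.29585 − 0.308)/0.01920 = -0.01215/0.01920 = -0.633.
p-value = P(Z > -0.633) ≈ 0.7366, so at α = 0.1 we fail to reject H₀.

z = -0.633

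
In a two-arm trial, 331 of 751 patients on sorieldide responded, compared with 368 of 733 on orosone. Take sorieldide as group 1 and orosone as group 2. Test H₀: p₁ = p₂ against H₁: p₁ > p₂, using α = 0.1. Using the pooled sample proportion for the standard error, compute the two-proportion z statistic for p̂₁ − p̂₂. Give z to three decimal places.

z = -2.365

p̂₁ = 331/751 ≈ 0.44075, p̂₂ = 368/733 ≈ 0.50205.
Pooled p̂ = (331+368)/(751+733) = 699/1484 = 0.47102.
SE = √(0.24916 × 0.00269581) = 0.02592.
z = (0.44075 − 0.50205)/0.02592 = -0.06130/0.02592 = -2.365.
p-value = P(Z > -2.365) ≈ 0.9910. With α = 0.1, fail to reject H₀.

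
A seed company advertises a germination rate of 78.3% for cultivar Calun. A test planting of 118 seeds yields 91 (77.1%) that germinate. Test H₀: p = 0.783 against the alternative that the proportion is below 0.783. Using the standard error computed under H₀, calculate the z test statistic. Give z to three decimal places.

p̂ = 91/118 ≈ 0.77119.
Under H₀, SE = √(0.783·0.217/118) = √(0.00143992) = 0.03795.
z = (0.77119 − 0.783)/0.03795 = -0.01181/0.03795 = -0.311.
p-value = P(Z < -0.311) ≈ 0.3778.

z = -0.311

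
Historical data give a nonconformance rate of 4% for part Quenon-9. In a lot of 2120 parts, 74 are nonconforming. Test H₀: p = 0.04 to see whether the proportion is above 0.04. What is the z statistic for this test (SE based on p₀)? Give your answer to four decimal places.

z = -1.1970

p̂ = 74/2120 = 0.0349057.
SE = √(p₀(1−p₀)/n) = √(0.0384/2120) = 0.0042560.
z = (0.0349057 − 0.04)/0.0042560 = -0.0050943/0.0042560 = -1.1970.
p-value = P(Z > -1.197) ≈ 0.8843.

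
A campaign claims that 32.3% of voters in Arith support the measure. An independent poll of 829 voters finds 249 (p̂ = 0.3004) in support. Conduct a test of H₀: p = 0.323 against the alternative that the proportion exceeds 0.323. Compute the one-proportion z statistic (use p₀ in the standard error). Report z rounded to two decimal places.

p̂ = 249/829 ≈ 0.30036.
Standard error under H₀: √(0.323×0.677/829) = 0.01624.
z = (0.30036 − 0.323)/0.01624 = -0.02264/0.01624 = -1.39.
p-value = P(Z > -1.394) ≈ 0.9183.

z = -1.39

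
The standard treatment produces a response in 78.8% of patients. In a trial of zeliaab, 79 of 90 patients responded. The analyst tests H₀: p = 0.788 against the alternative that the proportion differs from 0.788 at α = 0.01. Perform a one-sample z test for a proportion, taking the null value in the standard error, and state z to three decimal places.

p̂ = 79/90 = 0.87778.
Under H₀, SE = √(0.788·0.212/90) = √(0.00185618) = 0.04308.
z = (0.87778 − 0.788)/0.04308 = 0.08978/0.04308 = 2.084.
p-value = 2·P(Z > 2.084) ≈ 0.0372. With α = 0.01, fail to reject H₀.

z = 2.084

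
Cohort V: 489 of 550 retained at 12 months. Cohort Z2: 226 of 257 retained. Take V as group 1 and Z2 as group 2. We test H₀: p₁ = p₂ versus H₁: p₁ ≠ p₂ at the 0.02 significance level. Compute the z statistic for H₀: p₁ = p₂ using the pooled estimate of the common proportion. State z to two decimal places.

z = 0.40

p̂₁ = 489/550 ≈ 0.8891, p̂₂ = 226/257 ≈ 0.8794.
Pooled p̂ = (489+226)/(550+257) = 715/807 = 0.8860.
SE = √(0.101006 × 0.00570923) = 0.0240.
z = (0.8891 − 0.8794)/0.0240 = 0.0097/0.0240 = 0.40.
p-value = 2·P(Z > 0.404) ≈ 0.6858. With α = 0.02, fail to reject H₀.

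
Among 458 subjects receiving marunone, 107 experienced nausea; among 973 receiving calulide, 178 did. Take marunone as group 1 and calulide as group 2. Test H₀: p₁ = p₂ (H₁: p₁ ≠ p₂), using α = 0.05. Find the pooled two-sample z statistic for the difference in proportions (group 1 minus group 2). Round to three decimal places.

z = 2.240

p̂₁ = 107/458 = 0.23362, p̂₂ = 178/973 = 0.18294.
Pooled p̂ = (107+178)/(458+973) = 285/1431 = 0.19916.
SE = √(0.159496 × 0.00321116) = 0.02263.
z = (0.23362 − 0.18294)/0.02263 = 0.05068/0.02263 = 2.240.
p-value = 2·P(Z > 2.240) ≈ 0.0251; since p < α = 0.05, reject H₀.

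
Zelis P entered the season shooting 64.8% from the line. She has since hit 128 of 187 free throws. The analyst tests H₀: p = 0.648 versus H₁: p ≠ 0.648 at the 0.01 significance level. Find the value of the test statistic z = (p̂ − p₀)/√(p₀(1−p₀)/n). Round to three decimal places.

p̂ = 128/187 ≈ 0.68449.
SE = √(p₀(1−p₀)/n) = √(0.2281/187) = 0.03493.
z = (0.68449 − 0.648)/0.03493 = 0.03649/0.03493 = 1.045.
p-value = 2·P(Z > 1.045) ≈ 0.2961. With α = 0.01, fail to reject H₀.

z = 1.045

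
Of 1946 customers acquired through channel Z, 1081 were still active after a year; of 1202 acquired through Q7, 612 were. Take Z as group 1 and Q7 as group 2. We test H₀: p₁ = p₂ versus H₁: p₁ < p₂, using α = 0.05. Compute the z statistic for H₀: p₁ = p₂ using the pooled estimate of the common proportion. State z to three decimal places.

z = 2.534

p̂₁ = 1081/1946 ≈ 0.55550, p̂₂ = 612/1202 ≈ 0.50915.
Pooled p̂ = (1081+612)/(1946+1202) = 1693/3148 = 0.53780.
SE = √(p̂(1−p̂)(1/n₁+1/n₂)) = √(0.53780·0.46220·0.00134582) = √(0.000334532) = 0.01829.
z = (0.55550 − 0.50915)/0.01829 = 0.04635/0.01829 = 2.534.
p-value = P(Z < 2.534) ≈ 0.9944. With α = 0.05, fail to reject H₀.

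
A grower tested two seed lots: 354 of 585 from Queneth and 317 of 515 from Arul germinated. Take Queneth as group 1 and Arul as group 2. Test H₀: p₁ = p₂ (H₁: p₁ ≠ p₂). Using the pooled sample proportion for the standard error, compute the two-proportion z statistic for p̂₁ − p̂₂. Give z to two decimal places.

p̂₁ = 354/585 ≈ 0.6051, p̂₂ = 317/515 ≈ 0.6155.
Pooled p̂ = (354+317)/(585+515) = 671/1100 = 0.6100.
SE = √(0.2379 × 0.00365115) = 0.0295.
z = (0.6051 − 0.6155)/0.0295 = -0.0104/0.0295 = -0.35.

z = -0.35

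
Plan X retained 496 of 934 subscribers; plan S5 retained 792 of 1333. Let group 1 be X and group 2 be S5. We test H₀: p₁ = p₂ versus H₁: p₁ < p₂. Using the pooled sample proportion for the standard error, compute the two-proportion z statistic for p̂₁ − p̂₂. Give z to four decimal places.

z = -2.9853

p̂₁ = 496/934 ≈ 0.531049, p̂₂ = 792/1333 ≈ 0.594149.
Pooled p̂ = (496+792)/(934+1333) = 1288/2267 = 0.568152.
SE = √(0.245355 × 0.00182085) = 0.021137.
z = (0.531049 − 0.594149)/0.021137 = -0.063100/0.021137 = -2.9853.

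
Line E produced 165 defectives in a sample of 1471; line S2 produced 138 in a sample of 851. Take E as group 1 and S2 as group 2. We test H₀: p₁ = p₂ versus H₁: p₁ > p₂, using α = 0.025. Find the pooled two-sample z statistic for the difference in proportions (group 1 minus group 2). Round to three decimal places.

p̂₁ = 165/1471 ≈ 0.112169, p̂₂ = 138/851 ≈ 0.162162.
Pooled p̂ = (165+138)/(1471+851) = 303/2322 = 0.130491.
SE = √(0.113463 × 0.0018549) = 0.014507.
z = (0.112169 − 0.162162)/0.014507 = -0.049993/0.014507 = -3.446.
p-value = P(Z > -3.446) ≈ 0.9997; since p > α = 0.025, fail to reject H₀.

z = -3.446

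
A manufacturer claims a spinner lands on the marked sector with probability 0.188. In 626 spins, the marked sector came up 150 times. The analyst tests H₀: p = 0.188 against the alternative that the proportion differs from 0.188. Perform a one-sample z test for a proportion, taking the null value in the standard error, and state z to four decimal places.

p̂ = 150/626 = 0.239617.
SE = √(p₀(1−p₀)/n) = √(0.15266/626) = 0.015616.
z = (0.239617 − 0.188)/0.015616 = 0.051617/0.015616 = 3.3054.
Two-sided p-value ≈ 2·Φ(−3.305) = 0.0009.

z = 3.3054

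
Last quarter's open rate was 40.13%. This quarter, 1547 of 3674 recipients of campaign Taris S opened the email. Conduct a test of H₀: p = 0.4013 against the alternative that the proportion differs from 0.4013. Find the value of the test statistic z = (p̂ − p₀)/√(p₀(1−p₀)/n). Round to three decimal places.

p̂ = 1547/3674 ≈ 0.42107.
SE = √(p₀(1−p₀)/n) = √(0.24026/3674) = 0.00809.
z = (0.42107 − 0.4013)/0.00809 = 0.01977/0.00809 = 2.444.
p-value = 2·P(Z > 2.444) ≈ 0.0145.

z = 2.444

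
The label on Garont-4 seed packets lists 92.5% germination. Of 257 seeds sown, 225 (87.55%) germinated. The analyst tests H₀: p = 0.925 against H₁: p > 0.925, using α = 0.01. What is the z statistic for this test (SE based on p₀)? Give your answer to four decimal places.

p̂ = 225/257 = 0.875486.
Standard error under H₀: √(0.925×0.075/257) = 0.016430.
z = (0.875486 − 0.925)/0.016430 = -0.049514/0.016430 = -3.0136.
p-value = P(Z > -3.014) ≈ 0.9987. With α = 0.01, fail to reject H₀.

z = -3.0136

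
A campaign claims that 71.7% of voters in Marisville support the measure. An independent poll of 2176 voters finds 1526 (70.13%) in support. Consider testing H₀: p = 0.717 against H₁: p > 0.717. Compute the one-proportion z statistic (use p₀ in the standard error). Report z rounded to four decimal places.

p̂ = 1526/2176 ≈ 0.7012868.
Standard error under H₀: √(0.717×0.283/2176) = 0.0096566.
z = (0.7012868 − 0.717)/0.0096566 = -0.0157132/0.0096566 = -1.6272.
p-value = P(Z > -1.627) ≈ 0.9482.

z = -1.6272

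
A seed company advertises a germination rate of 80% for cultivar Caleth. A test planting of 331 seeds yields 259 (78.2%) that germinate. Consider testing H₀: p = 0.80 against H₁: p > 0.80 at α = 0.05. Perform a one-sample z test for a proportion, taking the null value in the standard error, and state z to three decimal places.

z = -0.797

p̂ = 259/331 ≈ 0.78248.
Standard error under H₀: √(0.8×0.2/331) = 0.02199.
z = (0.78248 − 0.8)/0.02199 = -0.01752/0.02199 = -0.797.
p-value = P(Z > -0.797) ≈ 0.7873. With α = 0.05, fail to reject H₀.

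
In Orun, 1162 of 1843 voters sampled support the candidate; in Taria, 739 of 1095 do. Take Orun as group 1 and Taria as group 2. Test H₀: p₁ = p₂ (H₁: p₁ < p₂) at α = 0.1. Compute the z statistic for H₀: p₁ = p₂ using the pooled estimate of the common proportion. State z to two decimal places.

p̂₁ = 1162/1843 ≈ 0.630494, p̂₂ = 739/1095 ≈ 0.674886.
Pooled p̂ = (1162+739)/(1843+1095) = 1901/2938 = 0.647039.
SE = √(0.22838 × 0.00145584) = 0.018234.
z = (0.630494 − 0.674886)/0.018234 = -0.044392/0.018234 = -2.43.
p-value = P(Z < -2.435) ≈ 0.0075, so at α = 0.1 we reject H₀.

z = -2.43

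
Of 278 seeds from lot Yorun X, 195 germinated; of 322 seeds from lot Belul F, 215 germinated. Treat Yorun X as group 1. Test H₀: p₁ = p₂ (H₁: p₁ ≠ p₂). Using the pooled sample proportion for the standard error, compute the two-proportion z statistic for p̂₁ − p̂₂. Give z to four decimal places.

z = 0.8859

p̂₁ = 195/278 = 0.701439, p̂₂ = 215/322 = 0.667702.
Pooled p̂ = (195+215)/(278+322) = 410/600 = 0.683333.
SE = √(0.216389 × 0.00670271) = 0.038084.
z = (0.701439 − 0.667702)/0.038084 = 0.033737/0.038084 = 0.8859.
Two-sided p-value ≈ 2·Φ(−0.886) = 0.3757.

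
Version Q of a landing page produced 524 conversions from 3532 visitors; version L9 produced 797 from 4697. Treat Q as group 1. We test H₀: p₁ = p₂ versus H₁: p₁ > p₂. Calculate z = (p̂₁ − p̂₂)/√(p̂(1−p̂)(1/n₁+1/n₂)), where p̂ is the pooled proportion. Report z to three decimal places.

z = -2.608

p̂₁ = 524/3532 = 0.148358, p̂₂ = 797/4697 = 0.169683.
Pooled p̂ = (524+797)/(3532+4697) = 1321/8229 = 0.160530.
SE = √(0.13476 × 0.000496028) = 0.008176.
z = (0.148358 − 0.169683)/0.008176 = -0.021325/0.008176 = -2.608.
p-value = P(Z > -2.608) ≈ 0.9955.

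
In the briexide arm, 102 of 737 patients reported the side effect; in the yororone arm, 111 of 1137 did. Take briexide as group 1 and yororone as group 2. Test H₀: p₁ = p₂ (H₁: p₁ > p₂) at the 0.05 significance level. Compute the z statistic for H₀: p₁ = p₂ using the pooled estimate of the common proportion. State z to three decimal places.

z = 2.716

p̂₁ = 102/737 = 0.13840, p̂₂ = 111/1137 = 0.09763.
Pooled p̂ = (102+111)/(737+1137) = 213/1874 = 0.11366.
SE = √(p̂(1−p̂)(1/n₁+1/n₂)) = √(0.11366·0.88634·0.00223636) = √(0.000225295) = 0.01501.
z = (0.13840 − 0.09763)/0.01501 = 0.04077/0.01501 = 2.716.
p-value = P(Z > 2.716) ≈ 0.0033, so at α = 0.05 we reject H₀.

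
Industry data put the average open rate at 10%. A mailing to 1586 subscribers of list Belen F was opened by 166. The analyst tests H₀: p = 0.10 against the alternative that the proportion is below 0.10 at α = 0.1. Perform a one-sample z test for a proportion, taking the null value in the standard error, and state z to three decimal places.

p̂ = 166/1586 = 0.104666.
SE = √(p₀(1−p₀)/n) = √(0.09/1586) = 0.007533.
z = (0.104666 − 0.1)/0.007533 = 0.004666/0.007533 = 0.619.
p-value = P(Z < 0.619) ≈ 0.7322; since p > α = 0.1, fail to reject H₀.

z = 0.619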